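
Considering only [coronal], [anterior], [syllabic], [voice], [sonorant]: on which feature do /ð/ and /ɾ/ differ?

/ð/ (voiced dental fricative) and /ɾ/ (alveolar tap) agree on [+coronal], [+anterior], [-syllabic], [+voice]. They differ on [sonorant] (/ð/ [-], /ɾ/ [+]).

[sonorant]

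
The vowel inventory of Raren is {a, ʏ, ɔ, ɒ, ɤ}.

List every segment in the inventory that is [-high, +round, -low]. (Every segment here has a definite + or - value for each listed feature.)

ɔ

Eliminate segments failing any feature: /a, ɤ/ are [-round]; /ʏ/ is [+high]; /ɒ/ is [+low]. The remaining /ɔ/ satisfy [-high], [+round], [-low].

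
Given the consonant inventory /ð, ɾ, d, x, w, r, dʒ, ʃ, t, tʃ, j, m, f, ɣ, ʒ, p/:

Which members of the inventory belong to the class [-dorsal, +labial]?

Checking each segment against [-dorsal], [+labial]: /m/ (bilabial nasal), /f/ (voiceless labiodental fricative), /p/ (voiceless bilabial stop) satisfy every feature; every other segment in the inventory fails at least one.

m, f, p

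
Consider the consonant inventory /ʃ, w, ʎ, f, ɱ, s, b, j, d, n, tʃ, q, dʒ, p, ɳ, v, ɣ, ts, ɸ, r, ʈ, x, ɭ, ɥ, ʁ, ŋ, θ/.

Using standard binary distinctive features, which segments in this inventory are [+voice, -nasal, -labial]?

ʎ, j, d, dʒ, ɣ, r, ɭ, ʁ

Eliminate segments failing any feature: /ʃ, f, s, tʃ, q, p, ts, ɸ, ʈ, x, θ/ are [-voice]; /w, b, v, ɥ/ are [+labial]; /ɱ, n, ɳ, ŋ/ are [+nasal]. The remaining /ʎ, j, d, dʒ, ɣ, r, ɭ, ʁ/ satisfy [+voice], [-nasal], [-labial].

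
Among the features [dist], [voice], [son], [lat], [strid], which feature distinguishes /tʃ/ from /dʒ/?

[voice]

The two segments share [+distributed], [−sonorant], [−lateral], [+strident]. The only feature from the list on which they differ: /tʃ/ is [−voice] while /dʒ/ is [+voice].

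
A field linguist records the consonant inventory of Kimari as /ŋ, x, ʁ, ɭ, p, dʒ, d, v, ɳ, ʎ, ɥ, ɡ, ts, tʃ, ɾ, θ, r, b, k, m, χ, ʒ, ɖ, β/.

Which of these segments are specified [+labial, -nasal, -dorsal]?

p, v, b, β

First, the [+labial] segments are /p, v, ɥ, b, m, β/.
Intersecting with [-nasal] gives /p, v, ɥ, b, β/.
Among these, [-dorsal] leaves /p, v, b, β/.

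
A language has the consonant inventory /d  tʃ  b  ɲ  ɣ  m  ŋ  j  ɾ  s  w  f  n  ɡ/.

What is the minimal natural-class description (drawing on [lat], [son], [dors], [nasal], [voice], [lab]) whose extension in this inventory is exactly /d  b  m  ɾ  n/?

The class [+voice], [-dorsal] has exactly /d, b, m, ɾ, n/ as its extension in this inventory. No smaller conjunction from the listed features achieves this: [-dorsal] alone would also admit /tʃ, s, f/; [+voice] alone would also admit /ɲ, ɣ, ŋ, j, …/; and checking the remaining single features turns up none with this extension.

[+voice, -dors]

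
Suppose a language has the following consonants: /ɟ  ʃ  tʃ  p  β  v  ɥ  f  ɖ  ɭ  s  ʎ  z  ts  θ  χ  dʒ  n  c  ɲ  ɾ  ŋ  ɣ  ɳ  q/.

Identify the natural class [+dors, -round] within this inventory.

ɟ, ʎ, χ, c, ɲ, ŋ, ɣ, q

Checking each segment against [+dorsal], [-round]: /ɟ/ (voiced palatal stop), /ʎ/ (palatal lateral approximant), /χ/ (voiceless uvular fricative), /c/ (voiceless palatal stop), /ɲ/ (palatal nasal), /ŋ/ (velar nasal), among others, satisfy every feature; every other segment in the inventory fails at least one.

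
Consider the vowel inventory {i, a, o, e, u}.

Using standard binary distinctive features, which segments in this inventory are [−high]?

a, o, e

The [−high] segments here are /a, o, e/; the remaining /i, u/ are [+high].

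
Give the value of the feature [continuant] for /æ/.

[+continuant]

/æ/ is the low front unrounded vowel. The feature [continuant] marks segments produced without complete oral closure; /æ/ has this property, so it is [+continuant].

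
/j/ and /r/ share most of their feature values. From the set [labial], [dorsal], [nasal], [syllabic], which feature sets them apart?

/j/ is the palatal glide and /r/ is the alveolar trill. Both are [-labial], [-nasal], [-syllabic]. /j/ is [+dorsal] while /r/ is [-dorsal], so the distinguishing feature is [dorsal].

[dorsal]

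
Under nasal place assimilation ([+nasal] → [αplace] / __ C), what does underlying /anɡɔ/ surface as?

In /anɡɔ/, the nasal /n/ precedes /ɡ/, which is [+dorsal]. The nasal assimilates in place, becoming the [+dorsal] nasal /ŋ/. The surface form is [aŋɡɔ].

[aŋɡɔ]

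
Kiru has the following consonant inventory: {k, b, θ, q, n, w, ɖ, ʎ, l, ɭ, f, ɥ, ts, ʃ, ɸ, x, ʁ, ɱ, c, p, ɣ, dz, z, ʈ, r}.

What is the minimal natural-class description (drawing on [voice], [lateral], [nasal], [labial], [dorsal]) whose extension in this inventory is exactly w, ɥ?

The class [+labial], [+dorsal] has exactly /w, ɥ/ as its extension in this inventory. No smaller conjunction from the listed features achieves this: [+dorsal] alone would also admit /k, q, ʎ, x, …/; [+labial] alone would also admit /b, f, ɸ, ɱ, …/; and checking the remaining single features turns up none with this extension.

[+labial, +dorsal]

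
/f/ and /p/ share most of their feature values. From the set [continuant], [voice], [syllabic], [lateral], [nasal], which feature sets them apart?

/f/ is the voiceless labiodental fricative and /p/ is the voiceless bilabial stop. Both are [−voice], [−syllabic], [−lateral], [−nasal]. /f/ is [+continuant] while /p/ is [−continuant], so the distinguishing feature is [continuant].

[continuant]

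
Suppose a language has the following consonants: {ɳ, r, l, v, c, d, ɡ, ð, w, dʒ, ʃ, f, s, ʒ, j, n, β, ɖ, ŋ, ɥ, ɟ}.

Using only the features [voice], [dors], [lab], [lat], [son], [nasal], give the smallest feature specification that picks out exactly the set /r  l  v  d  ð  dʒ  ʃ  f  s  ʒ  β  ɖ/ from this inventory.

The class [−nasal], [−dorsal] has exactly /r, l, v, d, ð, dʒ, ʃ, f, s, ʒ, β, ɖ/ as its extension in this inventory. No smaller conjunction from the listed features achieves this: [−dorsal] alone would also admit /ɳ, n/; [−nasal] alone would also admit /c, ɡ, w, j, …/; and checking the remaining single features turns up none with this extension.

[−nasal, −dors]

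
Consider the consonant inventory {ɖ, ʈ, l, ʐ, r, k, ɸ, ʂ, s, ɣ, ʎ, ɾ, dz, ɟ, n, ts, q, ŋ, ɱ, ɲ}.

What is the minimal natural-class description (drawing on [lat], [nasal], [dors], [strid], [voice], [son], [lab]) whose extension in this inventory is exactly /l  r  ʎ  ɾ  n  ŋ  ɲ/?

/l, r, ʎ, ɾ, n, ŋ, ɲ/ are all [+sonorant], [−labial], and no other segment in the inventory matches both values. Dropping any one of them over-generates: [−labial] alone would also admit /ɖ, ʈ, ʐ, k, …/; [+sonorant] alone would also admit /ɱ/. No other single listed feature picks out exactly this set either, so fewer than two features will not do.

[+son, −lab]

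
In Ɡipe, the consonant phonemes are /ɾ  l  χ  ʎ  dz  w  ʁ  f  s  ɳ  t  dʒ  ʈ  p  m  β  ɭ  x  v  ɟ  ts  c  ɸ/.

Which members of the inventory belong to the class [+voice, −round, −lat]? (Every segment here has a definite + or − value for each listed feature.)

Checking each segment against [+voice], [−round], [−lateral]: /ɾ/ (alveolar tap), /dz/ (voiced alveolar affricate), /ʁ/ (voiced uvular fricative), /ɳ/ (retroflex nasal), /dʒ/ (voiced postalveolar affricate), /m/ (bilabial nasal), among others, satisfy every feature; every other segment in the inventory fails at least one.

ɾ, dz, ʁ, ɳ, dʒ, m, β, v, ɟ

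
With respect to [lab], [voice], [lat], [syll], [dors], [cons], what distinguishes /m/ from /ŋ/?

[labial], [dorsal]

The two segments share [+voice], [-lateral], [-syllabic], [+consonantal]. The only features from the list on which they differ: /m/ is [+labial] while /ŋ/ is [-labial]; /m/ is [-dorsal] while /ŋ/ is [+dorsal].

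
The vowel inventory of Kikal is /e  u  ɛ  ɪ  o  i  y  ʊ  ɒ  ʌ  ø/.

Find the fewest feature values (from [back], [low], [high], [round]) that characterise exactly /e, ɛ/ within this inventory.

[−high, −back, −round]

/e, ɛ/ are all [−high], [−back], [−round], and no other segment in the inventory matches all three values. Dropping any one of them over-generates: [−back, −round] alone would also admit /ɪ, i/; [−high, −round] alone would also admit /ʌ/; [−high, −back] alone would also admit /ø/. No other combination of two listed features picks out exactly this set either, so fewer than three features will not do.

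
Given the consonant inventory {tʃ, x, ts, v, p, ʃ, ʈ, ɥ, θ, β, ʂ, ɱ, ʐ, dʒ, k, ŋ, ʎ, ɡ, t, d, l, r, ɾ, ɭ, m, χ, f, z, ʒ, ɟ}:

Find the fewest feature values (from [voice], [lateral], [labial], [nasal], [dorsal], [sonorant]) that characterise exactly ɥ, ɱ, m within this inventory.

/ɥ, ɱ, m/ are all [+sonorant], [+labial], and no other segment in the inventory matches both values. Dropping any one of them over-generates: [+labial] alone would also admit /v, p, β, f/; [+sonorant] alone would also admit /ŋ, ʎ, l, r, …/. No other single listed feature picks out exactly this set either, so fewer than two features will not do.

[+sonorant, +labial]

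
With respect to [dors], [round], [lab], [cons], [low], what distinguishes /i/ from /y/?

[labial], [round]

/i/ is the high front unrounded tense vowel and /y/ is the high front rounded tense vowel. Both are [+dorsal], [-consonantal], [-low]. /i/ is [-labial] while /y/ is [+labial]; /i/ is [-round] while /y/ is [+round], so the distinguishing features are [labial], [round].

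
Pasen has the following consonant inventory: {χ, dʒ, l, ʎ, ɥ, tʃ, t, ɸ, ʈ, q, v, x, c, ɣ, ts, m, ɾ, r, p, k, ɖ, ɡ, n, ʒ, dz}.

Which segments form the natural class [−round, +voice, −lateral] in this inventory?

dʒ, v, ɣ, m, ɾ, r, ɖ, ɡ, n, ʒ, dz

Checking each segment against [−round], [+voice], [−lateral]: /dʒ/ (voiced postalveolar affricate), /v/ (voiced labiodental fricative), /ɣ/ (voiced velar fricative), /m/ (bilabial nasal), /ɾ/ (alveolar tap), /r/ (alveolar trill), among others, satisfy every feature; every other segment in the inventory fails at least one.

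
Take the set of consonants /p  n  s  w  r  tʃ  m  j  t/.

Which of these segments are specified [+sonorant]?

The feature [sonorant] marks segments produced without turbulent airflow (nasals, liquids, glides, vowels). In this inventory /n, w, r, m, j/ have that property, so they are [+sonorant]; /p, s, tʃ, t/ are [−sonorant].

n, w, r, m, j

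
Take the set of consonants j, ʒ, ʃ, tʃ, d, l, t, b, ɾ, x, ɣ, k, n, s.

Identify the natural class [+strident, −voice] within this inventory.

ʃ, tʃ, s

Eliminate segments failing any feature: /j, d, l, t, b, ɾ, x, ɣ, k, n/ are [−strident]; /ʒ/ is [+voice]. The remaining /ʃ, tʃ, s/ satisfy [+strident], [−voice].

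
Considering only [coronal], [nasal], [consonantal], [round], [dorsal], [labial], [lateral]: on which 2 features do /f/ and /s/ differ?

[labial], [coronal]

/f/ (voiceless labiodental fricative) and /s/ (voiceless alveolar fricative) agree on [-nasal], [+consonantal], [-round], [-dorsal], [-lateral]. They differ on [labial] (/f/ [+], /s/ [-]), [coronal] (/f/ [-], /s/ [+]).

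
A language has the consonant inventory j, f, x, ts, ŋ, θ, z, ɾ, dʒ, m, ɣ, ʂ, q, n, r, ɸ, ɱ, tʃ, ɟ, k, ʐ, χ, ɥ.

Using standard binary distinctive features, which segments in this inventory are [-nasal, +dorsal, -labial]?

Checking each segment against [-nasal], [+dorsal], [-labial]: /j/ (palatal glide), /x/ (voiceless velar fricative), /ɣ/ (voiced velar fricative), /q/ (voiceless uvular stop), /ɟ/ (voiced palatal stop), /k/ (voiceless velar stop), among others, satisfy every feature; every other segment in the inventory fails at least one.

j, x, ɣ, q, ɟ, k, χ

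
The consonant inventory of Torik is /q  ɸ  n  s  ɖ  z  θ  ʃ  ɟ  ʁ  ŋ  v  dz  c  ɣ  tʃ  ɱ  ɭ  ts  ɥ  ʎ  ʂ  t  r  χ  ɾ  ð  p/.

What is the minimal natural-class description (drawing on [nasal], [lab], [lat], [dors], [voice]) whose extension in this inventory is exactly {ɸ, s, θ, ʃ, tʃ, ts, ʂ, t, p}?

[-voice, -dors]

Every target segment is [-voice], [-dorsal]; each remaining inventory member fails at least one of these. Each conjunct is needed — [-dorsal] alone would also admit /n, ɖ, z, v, …/; [-voice] alone would also admit /q, c, χ/ — and no other single listed feature has exactly this extension, so two is the minimum.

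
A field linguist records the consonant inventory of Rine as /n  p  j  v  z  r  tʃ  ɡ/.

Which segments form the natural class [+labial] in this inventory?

The feature [labial] marks segments articulated with one or both lips. In this inventory /p, v/ have that property, so they are [+labial]; /n, j, z, r, tʃ, ɡ/ are [−labial].

p, v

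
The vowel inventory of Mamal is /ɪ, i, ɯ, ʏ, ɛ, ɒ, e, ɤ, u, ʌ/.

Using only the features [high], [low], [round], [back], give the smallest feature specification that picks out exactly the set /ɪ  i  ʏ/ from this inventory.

[+high, -back]

Every target segment is [+high], [-back]; each remaining inventory member fails at least one of these. Each conjunct is needed — [-back] alone would also admit /ɛ, e/; [+high] alone would also admit /ɯ, u/ — and no other single listed feature has exactly this extension, so two is the minimum.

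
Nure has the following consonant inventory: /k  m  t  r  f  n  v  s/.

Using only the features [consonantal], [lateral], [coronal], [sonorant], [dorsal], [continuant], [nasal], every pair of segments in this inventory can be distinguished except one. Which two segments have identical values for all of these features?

Both /v/ and /f/ are [+consonantal], [−lateral], [−coronal], [−sonorant], [−dorsal], [+continuant], [−nasal]. Since the list omits [voice] — which does distinguish the voiced labiodental fricative from the voiceless labiodental fricative — this pair collapses; all other pairs remain distinct.

v, f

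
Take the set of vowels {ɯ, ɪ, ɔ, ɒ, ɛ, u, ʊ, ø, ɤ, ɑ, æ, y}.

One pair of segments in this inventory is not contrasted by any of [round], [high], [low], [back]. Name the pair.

Both /u/ and /ʊ/ are [+round], [+high], [−low], [+back]. Since the list omits [tense] — which does distinguish the high back rounded tense vowel from the high back rounded lax vowel — this pair collapses; all other pairs remain distinct.

u, ʊ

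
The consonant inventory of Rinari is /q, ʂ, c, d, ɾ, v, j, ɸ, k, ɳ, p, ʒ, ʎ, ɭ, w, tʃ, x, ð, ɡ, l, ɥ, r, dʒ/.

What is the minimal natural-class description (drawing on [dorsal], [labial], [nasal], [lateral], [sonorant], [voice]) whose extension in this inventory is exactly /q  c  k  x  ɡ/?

[−sonorant, +dorsal]

The class [−sonorant], [+dorsal] has exactly /q, c, k, x, ɡ/ as its extension in this inventory. No smaller conjunction from the listed features achieves this: [+dorsal] alone would also admit /j, ʎ, w, ɥ/; [−sonorant] alone would also admit /ʂ, d, v, ɸ, …/; and checking the remaining single features turns up none with this extension.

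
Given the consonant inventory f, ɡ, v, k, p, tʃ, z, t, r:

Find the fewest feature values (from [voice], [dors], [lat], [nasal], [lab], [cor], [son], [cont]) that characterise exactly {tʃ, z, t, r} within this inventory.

/tʃ, z, t, r/ are exactly the [+coronal] segments in the inventory, so a single feature suffices.

[+cor]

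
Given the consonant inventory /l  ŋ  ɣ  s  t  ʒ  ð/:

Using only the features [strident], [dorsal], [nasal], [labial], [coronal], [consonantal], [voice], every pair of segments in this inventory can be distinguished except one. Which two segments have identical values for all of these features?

On the given features, /ð/ and /l/ have an identical profile: [−strident], [−dorsal], [−nasal], [−labial], [+coronal], [+consonantal], [+voice]. No other two segments in the inventory coincide on all 7 features. (They do differ in [sonorant] and [lateral], which are not among the given features.)

ð, l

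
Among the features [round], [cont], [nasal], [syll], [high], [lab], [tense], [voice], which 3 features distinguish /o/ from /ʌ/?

[labial], [round], [tense]

/o/ is the mid back rounded tense vowel and /ʌ/ is the mid back unrounded lax vowel. Both are [+continuant], [−nasal], [+syllabic], [−high], [+voice]. /o/ is [+labial] while /ʌ/ is [−labial]; /o/ is [+round] while /ʌ/ is [−round]; /o/ is [+tense] while /ʌ/ is [−tense], so the distinguishing features are [labial], [round], [tense].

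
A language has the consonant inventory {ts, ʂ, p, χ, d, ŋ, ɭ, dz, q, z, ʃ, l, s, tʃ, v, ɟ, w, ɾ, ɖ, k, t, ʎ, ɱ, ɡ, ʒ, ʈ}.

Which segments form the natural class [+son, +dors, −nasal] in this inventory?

Checking each segment against [+sonorant], [+dorsal], [−nasal]: /w/ (labial-velar glide), /ʎ/ (palatal lateral approximant) satisfy every feature; every other segment in the inventory fails at least one.

w, ʎ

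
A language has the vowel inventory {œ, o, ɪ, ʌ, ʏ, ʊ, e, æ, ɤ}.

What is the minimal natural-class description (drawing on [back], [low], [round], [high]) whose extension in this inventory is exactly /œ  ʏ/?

[-back, +round]

/œ, ʏ/ are all [-back], [+round], and no other segment in the inventory matches both values. Dropping any one of them over-generates: [+round] alone would also admit /o, ʊ/; [-back] alone would also admit /ɪ, e, æ/. No other single listed feature picks out exactly this set either, so fewer than two features will not do.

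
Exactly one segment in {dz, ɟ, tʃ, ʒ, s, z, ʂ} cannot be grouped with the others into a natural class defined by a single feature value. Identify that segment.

The remaining segments after removing /ɟ/ share [+strident]; /ɟ/ (voiced palatal stop) is [−strident]. For every other candidate removal, the leftover set fails to share any single feature value that the removed segment lacks.

ɟ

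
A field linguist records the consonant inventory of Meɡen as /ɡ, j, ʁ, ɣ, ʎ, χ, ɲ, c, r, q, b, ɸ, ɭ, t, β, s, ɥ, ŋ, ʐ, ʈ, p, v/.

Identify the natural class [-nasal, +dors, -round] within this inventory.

Checking each segment against [-nasal], [+dorsal], [-round]: /ɡ/ (voiced velar stop), /j/ (palatal glide), /ʁ/ (voiced uvular fricative), /ɣ/ (voiced velar fricative), /ʎ/ (palatal lateral approximant), /χ/ (voiceless uvular fricative), among others, satisfy every feature; every other segment in the inventory fails at least one.

ɡ, j, ʁ, ɣ, ʎ, χ, c, q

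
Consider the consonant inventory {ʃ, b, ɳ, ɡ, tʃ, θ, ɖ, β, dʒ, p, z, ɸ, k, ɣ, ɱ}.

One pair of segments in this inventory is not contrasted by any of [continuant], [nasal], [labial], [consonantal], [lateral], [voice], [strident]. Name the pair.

/ɖ/ (voiced retroflex stop) and /ɡ/ (voiced velar stop) are both [−continuant], [−nasal], [−labial], [+consonantal], [−lateral], [+voice], [−strident], so none of the listed features separates them. (They do differ in [coronal] and [dorsal], which are not among the given features.) Every other pair in the inventory differs on at least one listed feature.

ɖ, ɡ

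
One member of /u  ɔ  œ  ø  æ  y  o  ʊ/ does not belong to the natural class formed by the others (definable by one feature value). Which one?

/ʊ, o, ø, y, ɔ, œ, u/ are all [+round], but /æ/ (low front unrounded vowel) is [−round]. No other single segment can be removed to leave a set sharing one feature value that the removed segment lacks, so /æ/ is the odd one out.

æ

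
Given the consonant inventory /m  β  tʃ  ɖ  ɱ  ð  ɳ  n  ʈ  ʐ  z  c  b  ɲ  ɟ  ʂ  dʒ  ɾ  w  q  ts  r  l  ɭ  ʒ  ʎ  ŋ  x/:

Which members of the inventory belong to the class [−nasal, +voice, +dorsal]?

ɟ, w, ʎ

Among the inventory, the [−nasal] segments are /β, tʃ, ɖ, ð, ʈ, ʐ, z, c, b, ɟ, ʂ, dʒ, ɾ, w, q, ts, r, l, ɭ, ʒ, ʎ, x/.
Of those, [+voice] gives /β, ɖ, ð, ʐ, z, b, ɟ, dʒ, ɾ, w, r, l, ɭ, ʒ, ʎ/.
Among these, [+dorsal] leaves /ɟ, w, ʎ/.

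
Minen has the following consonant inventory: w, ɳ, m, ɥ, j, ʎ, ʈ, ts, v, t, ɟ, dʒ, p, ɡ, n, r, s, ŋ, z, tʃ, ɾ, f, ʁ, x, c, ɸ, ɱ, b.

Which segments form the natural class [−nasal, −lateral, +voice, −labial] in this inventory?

Checking each segment against [−nasal], [−lateral], [+voice], [−labial]: /j/ (palatal glide), /ɟ/ (voiced palatal stop), /dʒ/ (voiced postalveolar affricate), /ɡ/ (voiced velar stop), /r/ (alveolar trill), /z/ (voiced alveolar fricative), among others, satisfy every feature; every other segment in the inventory fails at least one.

j, ɟ, dʒ, ɡ, r, z, ɾ, ʁ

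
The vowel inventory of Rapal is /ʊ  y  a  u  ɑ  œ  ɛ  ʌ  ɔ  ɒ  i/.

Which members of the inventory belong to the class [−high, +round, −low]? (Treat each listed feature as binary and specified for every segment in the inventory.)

First, the [−high] segments are /a, ɑ, œ, ɛ, ʌ, ɔ, ɒ/.
Among these, [+round] gives /œ, ɔ, ɒ/.
Intersecting with [−low] leaves /œ, ɔ/.

œ, ɔ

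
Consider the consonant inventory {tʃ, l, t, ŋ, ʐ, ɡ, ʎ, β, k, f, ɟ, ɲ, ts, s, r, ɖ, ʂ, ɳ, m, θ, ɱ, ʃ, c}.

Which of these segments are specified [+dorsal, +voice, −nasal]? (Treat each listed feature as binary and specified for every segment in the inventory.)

ɡ, ʎ, ɟ

The [+dorsal] segments are /ŋ, ɡ, ʎ, k, ɟ, ɲ, c/.
Intersecting with [+voice] gives /ŋ, ɡ, ʎ, ɟ, ɲ/.
Among these, [−nasal] leaves /ɡ, ʎ, ɟ/.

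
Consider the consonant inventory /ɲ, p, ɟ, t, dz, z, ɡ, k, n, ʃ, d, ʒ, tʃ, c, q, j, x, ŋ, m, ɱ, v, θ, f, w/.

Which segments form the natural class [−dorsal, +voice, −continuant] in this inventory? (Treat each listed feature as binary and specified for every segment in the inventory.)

dz, n, d, m, ɱ

Checking each segment against [−dorsal], [+voice], [−continuant]: /dz/ (voiced alveolar affricate), /n/ (alveolar nasal), /d/ (voiced alveolar stop), /m/ (bilabial nasal), /ɱ/ (labiodental nasal) satisfy every feature; every other segment in the inventory fails at least one.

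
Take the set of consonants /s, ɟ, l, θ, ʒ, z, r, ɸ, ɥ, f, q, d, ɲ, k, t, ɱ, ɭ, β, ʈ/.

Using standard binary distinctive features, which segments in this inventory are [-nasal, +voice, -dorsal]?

l, ʒ, z, r, d, ɭ, β

Checking each segment against [-nasal], [+voice], [-dorsal]: /l/ (alveolar lateral approximant), /ʒ/ (voiced postalveolar fricative), /z/ (voiced alveolar fricative), /r/ (alveolar trill), /d/ (voiced alveolar stop), /ɭ/ (retroflex lateral approximant), among others, satisfy every feature; every other segment in the inventory fails at least one.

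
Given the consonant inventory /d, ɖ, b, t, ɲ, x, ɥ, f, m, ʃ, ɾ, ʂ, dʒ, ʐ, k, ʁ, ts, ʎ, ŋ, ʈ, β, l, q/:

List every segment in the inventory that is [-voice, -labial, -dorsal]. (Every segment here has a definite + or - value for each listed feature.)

Checking each segment against [-voice], [-labial], [-dorsal]: /t/ (voiceless alveolar stop), /ʃ/ (voiceless postalveolar fricative), /ʂ/ (voiceless retroflex fricative), /ts/ (voiceless alveolar affricate), /ʈ/ (voiceless retroflex stop) satisfy every feature; every other segment in the inventory fails at least one.

t, ʃ, ʂ, ts, ʈ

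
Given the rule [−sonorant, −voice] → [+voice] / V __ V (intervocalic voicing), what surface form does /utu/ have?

The only segment in the rule's environment that also matches [−sonorant, −voice] is /t/. Applying [+voice] turns the voiceless alveolar stop into /d/ (voiced alveolar stop), giving [udu].

[udu]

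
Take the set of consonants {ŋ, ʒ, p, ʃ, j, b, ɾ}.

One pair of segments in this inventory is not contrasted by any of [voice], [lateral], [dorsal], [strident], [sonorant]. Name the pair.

/j/ (palatal glide) and /ŋ/ (velar nasal) are both [+voice], [-lateral], [+dorsal], [-strident], [+sonorant], so none of the listed features separates them. (They do differ in [nasal], [continuant] and [back], which are not among the given features.) Every other pair in the inventory differs on at least one listed feature.

j, ŋ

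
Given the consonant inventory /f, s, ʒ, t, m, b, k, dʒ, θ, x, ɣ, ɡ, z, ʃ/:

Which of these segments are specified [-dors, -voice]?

Among the inventory, the [-dorsal] segments are /f, s, ʒ, t, m, b, dʒ, θ, z, ʃ/.
Within that set, [-voice] leaves /f, s, t, θ, ʃ/.

f, s, t, θ, ʃ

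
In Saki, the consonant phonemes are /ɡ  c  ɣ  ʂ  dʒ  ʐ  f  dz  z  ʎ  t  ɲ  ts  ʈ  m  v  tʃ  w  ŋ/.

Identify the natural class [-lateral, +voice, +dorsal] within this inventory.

Eliminate segments failing any feature: /c, ʂ, f, t, ts, ʈ, tʃ/ are [-voice]; /dʒ, ʐ, dz, z, m, v/ are [-dorsal]; /ʎ/ is [+lateral]. The remaining /ɡ, ɣ, ɲ, w, ŋ/ satisfy [-lateral], [+voice], [+dorsal].

ɡ, ɣ, ɲ, w, ŋ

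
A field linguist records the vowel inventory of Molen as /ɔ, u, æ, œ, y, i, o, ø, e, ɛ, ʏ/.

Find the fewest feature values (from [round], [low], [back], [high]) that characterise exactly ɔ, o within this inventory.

[-high, +back]

/ɔ, o/ are all [-high], [+back], and no other segment in the inventory matches both values. Dropping any one of them over-generates: [+back] alone would also admit /u/; [-high] alone would also admit /æ, œ, ø, e, …/. No other single listed feature picks out exactly this set either, so fewer than two features will not do.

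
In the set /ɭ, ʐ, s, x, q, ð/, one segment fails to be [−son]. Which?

/ɭ/ is the retroflex lateral approximant, which is [+sonorant]; the rest — /x, ð, ʐ, q, s/ — are [−sonorant].

ɭ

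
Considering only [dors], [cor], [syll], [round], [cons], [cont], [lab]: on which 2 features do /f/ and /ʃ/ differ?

/f/ (voiceless labiodental fricative) and /ʃ/ (voiceless postalveolar fricative) agree on [−dorsal], [−syllabic], [−round], [+consonantal], [+continuant]. They differ on [labial] (/f/ [+], /ʃ/ [−]), [coronal] (/f/ [−], /ʃ/ [+]).

[labial], [coronal]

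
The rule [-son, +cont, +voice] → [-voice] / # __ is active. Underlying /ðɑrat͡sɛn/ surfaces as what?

[θɑrat͡sɛn]

/ð/ satisfies [-son, +cont, +voice] and sits in # __. The [-voice] counterpart of the voiced dental fricative is /θ/. Other segments in /ðɑrat͡sɛn/ either fail the structural description or are not in the environment, so the surface form is [θɑrat͡sɛn].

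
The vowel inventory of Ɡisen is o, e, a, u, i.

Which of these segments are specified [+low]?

a

The feature [low] marks segments produced with the tongue body lowered. In this inventory /a/ has that property, so it is [+low]; /o, e, u, i/ are [−low].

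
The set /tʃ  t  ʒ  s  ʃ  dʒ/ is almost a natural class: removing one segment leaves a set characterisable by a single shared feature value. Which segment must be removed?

t

The remaining segments after removing /t/ share [+strident]; /t/ (voiceless alveolar stop) is [-strident]. For every other candidate removal, the leftover set fails to share any single feature value that the removed segment lacks.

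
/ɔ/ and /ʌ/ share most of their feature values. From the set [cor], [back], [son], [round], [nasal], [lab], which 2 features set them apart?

/ɔ/ is the mid back rounded lax vowel and /ʌ/ is the mid back unrounded lax vowel. Both are [−coronal], [+back], [+sonorant], [−nasal]. /ɔ/ is [+labial] while /ʌ/ is [−labial]; /ɔ/ is [+round] while /ʌ/ is [−round], so the distinguishing features are [labial], [round].

[labial], [round]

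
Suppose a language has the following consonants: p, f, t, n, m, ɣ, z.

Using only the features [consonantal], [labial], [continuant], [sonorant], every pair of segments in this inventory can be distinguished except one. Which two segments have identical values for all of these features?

Both /z/ and /ɣ/ are [+consonantal], [-labial], [+continuant], [-sonorant]. Since the list omits [strident], [coronal] and [dorsal] — which do distinguish the voiced alveolar fricative from the voiced velar fricative — this pair collapses; all other pairs remain distinct.

z, ɣ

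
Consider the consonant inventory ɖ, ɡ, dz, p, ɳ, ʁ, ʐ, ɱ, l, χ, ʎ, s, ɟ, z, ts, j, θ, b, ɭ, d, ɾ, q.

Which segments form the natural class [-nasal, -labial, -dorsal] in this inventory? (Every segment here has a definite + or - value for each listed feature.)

ɖ, dz, ʐ, l, s, z, ts, θ, ɭ, d, ɾ

Eliminate segments failing any feature: /ɡ, ʁ, χ, ʎ, ɟ, j, q/ are [+dorsal]; /p, b/ are [+labial]; /ɳ, ɱ/ are [+nasal]. The remaining /ɖ, dz, ʐ, l, s, z, ts, θ, ɭ, d, ɾ/ satisfy [-nasal], [-labial], [-dorsal].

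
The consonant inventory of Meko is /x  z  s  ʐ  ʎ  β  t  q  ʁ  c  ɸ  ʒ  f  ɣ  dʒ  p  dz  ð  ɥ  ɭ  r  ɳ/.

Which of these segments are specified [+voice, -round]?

z, ʐ, ʎ, β, ʁ, ʒ, ɣ, dʒ, dz, ð, ɭ, r, ɳ

Eliminate segments failing any feature: /x, s, t, q, c, ɸ, f, p/ are [-voice]; /ɥ/ is [+round]. The remaining /z, ʐ, ʎ, β, ʁ, ʒ, ɣ, dʒ, dz, ð, ɭ, r, ɳ/ satisfy [+voice], [-round].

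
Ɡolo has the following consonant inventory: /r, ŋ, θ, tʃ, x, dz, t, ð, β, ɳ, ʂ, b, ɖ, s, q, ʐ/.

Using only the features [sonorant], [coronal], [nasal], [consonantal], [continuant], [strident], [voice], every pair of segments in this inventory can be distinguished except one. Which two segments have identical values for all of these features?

On the given features, /ʂ/ and /s/ have an identical profile: [−sonorant], [+coronal], [−nasal], [+consonantal], [+continuant], [+strident], [−voice]. No other two segments in the inventory coincide on all 7 features. (They do differ in [anterior], which is not among the given features.)

ʂ, s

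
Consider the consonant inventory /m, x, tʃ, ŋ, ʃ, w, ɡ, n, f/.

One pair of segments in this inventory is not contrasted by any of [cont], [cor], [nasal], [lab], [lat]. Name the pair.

/w/ (labial-velar glide) and /f/ (voiceless labiodental fricative) are both [+continuant], [−coronal], [−nasal], [+labial], [−lateral], so none of the listed features separates them. (They do differ in [sonorant], [voice], [round] and [dorsal], which are not among the given features.) Every other pair in the inventory differs on at least one listed feature.

w, f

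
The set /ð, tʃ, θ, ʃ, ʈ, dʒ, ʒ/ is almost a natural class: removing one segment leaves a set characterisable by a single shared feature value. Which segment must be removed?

[distributed] groups all but one: /ʃ, ð, ʒ, dʒ, θ, tʃ/ share [+distributed] while /ʈ/ (voiceless retroflex stop) alone is [−distributed]. Removing any other segment would not leave a single-feature class that excludes it.

ʈ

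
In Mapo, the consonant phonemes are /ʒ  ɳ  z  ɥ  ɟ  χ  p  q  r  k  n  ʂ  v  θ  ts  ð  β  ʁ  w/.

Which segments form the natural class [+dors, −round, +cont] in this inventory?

The [+dorsal] segments are /ɥ, ɟ, χ, q, k, ʁ, w/.
Among these, [−round] gives /ɟ, χ, q, k, ʁ/.
Then [+continuant] leaves /χ, ʁ/.

χ, ʁ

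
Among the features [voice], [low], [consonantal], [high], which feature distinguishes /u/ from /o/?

[high]

/u/ is the high back rounded tense vowel and /o/ is the mid back rounded tense vowel. Both are [+voice], [−low], [−consonantal]. /u/ is [+high] while /o/ is [−high], so the distinguishing feature is [high].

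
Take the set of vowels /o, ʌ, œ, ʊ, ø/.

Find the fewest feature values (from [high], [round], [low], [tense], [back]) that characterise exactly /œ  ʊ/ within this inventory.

[+round, -tense]

The class [+round], [-tense] has exactly /œ, ʊ/ as its extension in this inventory. No smaller conjunction from the listed features achieves this: [-tense] alone would also admit /ʌ/; [+round] alone would also admit /o, ø/; and checking the remaining single features turns up none with this extension.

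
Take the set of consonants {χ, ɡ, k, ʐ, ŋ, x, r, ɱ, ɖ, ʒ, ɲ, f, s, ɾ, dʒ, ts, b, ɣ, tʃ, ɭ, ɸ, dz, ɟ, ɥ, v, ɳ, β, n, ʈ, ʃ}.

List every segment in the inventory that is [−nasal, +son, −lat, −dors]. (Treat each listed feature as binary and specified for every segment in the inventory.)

Checking each segment against [−nasal], [+sonorant], [−lateral], [−dorsal]: /r/ (alveolar trill), /ɾ/ (alveolar tap) satisfy every feature; every other segment in the inventory fails at least one.

r, ɾ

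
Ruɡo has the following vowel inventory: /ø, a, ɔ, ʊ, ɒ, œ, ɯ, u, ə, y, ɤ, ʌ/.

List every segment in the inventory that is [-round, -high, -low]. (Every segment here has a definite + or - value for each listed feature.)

ə, ɤ, ʌ

Eliminate segments failing any feature: /ø, ɔ, ʊ, ɒ, œ, u, y/ are [+round]; /a/ is [+low]; /ɯ/ is [+high]. The remaining /ə, ɤ, ʌ/ satisfy [-round], [-high], [-low].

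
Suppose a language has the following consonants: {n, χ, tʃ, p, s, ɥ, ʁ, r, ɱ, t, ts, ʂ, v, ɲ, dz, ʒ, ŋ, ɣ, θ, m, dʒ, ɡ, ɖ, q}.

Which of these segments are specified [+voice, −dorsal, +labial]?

Eliminate segments failing any feature: /n, r, dz, ʒ, dʒ, ɖ/ are [−labial]; /χ, tʃ, p, s, t, ts, ʂ, θ, q/ are [−voice]; /ɥ, ʁ, ɲ, ŋ, ɣ, ɡ/ are [+dorsal]. The remaining /ɱ, v, m/ satisfy [+voice], [−dorsal], [+labial].

ɱ, v, m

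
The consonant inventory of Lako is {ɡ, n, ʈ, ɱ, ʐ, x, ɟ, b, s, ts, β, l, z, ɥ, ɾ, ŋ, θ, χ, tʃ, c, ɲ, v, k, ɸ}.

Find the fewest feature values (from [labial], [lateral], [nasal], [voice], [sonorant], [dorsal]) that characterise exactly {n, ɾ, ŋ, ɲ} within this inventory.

[+sonorant, -lateral, -labial]

/n, ɾ, ŋ, ɲ/ are all [+sonorant], [-lateral], [-labial], and no other segment in the inventory matches all three values. Dropping any one of them over-generates: [-lateral, -labial] alone would also admit /ɡ, ʈ, ʐ, x, …/; [+sonorant, -labial] alone would also admit /l/; [+sonorant, -lateral] alone would also admit /ɱ, ɥ/. No other combination of two listed features picks out exactly this set either, so fewer than three features will not do.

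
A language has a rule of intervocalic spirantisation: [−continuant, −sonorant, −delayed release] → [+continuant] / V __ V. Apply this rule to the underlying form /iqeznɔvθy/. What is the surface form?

[iχeznɔvθy]

The only segment in the rule's environment that also matches [−continuant, −sonorant, −delayed release] is /q/. Applying [+continuant] turns the voiceless uvular stop into /χ/ (voiceless uvular fricative), giving [iχeznɔvθy].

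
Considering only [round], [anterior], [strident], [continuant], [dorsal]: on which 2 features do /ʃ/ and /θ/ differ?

The two segments share [−round], [+continuant], [−dorsal]. The only features from the list on which they differ: /ʃ/ is [+strident] while /θ/ is [−strident]; /ʃ/ is [−anterior] while /θ/ is [+anterior].

[strident], [anterior]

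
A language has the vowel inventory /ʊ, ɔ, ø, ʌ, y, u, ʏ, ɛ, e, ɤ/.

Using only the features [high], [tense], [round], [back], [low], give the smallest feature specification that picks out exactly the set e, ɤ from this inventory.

[−round, +tense]

The class [−round], [+tense] has exactly /e, ɤ/ as its extension in this inventory. No smaller conjunction from the listed features achieves this: [+tense] alone would also admit /ø, y, u/; [−round] alone would also admit /ʌ, ɛ/; and checking the remaining single features turns up none with this extension.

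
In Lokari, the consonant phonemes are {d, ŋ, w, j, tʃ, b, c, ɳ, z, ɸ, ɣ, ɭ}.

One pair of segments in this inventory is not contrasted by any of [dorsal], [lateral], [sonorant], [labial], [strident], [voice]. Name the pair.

Both /ŋ/ and /j/ are [+dorsal], [−lateral], [+sonorant], [−labial], [−strident], [+voice]. Since the list omits [nasal], [continuant] and [back] — which do distinguish the velar nasal from the palatal glide — this pair collapses; all other pairs remain distinct.

ŋ, j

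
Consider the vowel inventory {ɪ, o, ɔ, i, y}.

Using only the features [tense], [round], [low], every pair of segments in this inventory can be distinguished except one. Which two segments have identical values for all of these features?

y, o

Both /y/ and /o/ are [+tense], [+round], [-low]. Since the list omits [high] and [back] — which do distinguish the high front rounded tense vowel from the mid back rounded tense vowel — this pair collapses; all other pairs remain distinct.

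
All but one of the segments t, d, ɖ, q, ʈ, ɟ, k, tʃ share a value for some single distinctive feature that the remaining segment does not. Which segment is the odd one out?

tʃ

The remaining segments after removing /tʃ/ share [-delayed release]; /tʃ/ (voiceless postalveolar affricate) is [+delayed release]. For every other candidate removal, the leftover set fails to share any single feature value that the removed segment lacks.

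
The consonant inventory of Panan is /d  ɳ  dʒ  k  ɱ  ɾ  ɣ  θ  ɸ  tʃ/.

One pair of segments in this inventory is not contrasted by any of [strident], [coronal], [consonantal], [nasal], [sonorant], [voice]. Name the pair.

ɸ, k

Both /ɸ/ and /k/ are [-strident], [-coronal], [+consonantal], [-nasal], [-sonorant], [-voice]. Since the list omits [continuant], [labial] and [dorsal] — which do distinguish the voiceless bilabial fricative from the voiceless velar stop — this pair collapses; all other pairs remain distinct.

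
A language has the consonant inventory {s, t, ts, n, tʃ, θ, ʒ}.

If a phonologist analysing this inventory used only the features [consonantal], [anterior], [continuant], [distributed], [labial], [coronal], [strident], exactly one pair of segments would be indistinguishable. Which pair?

On the given features, /n/ and /t/ have an identical profile: [+consonantal], [+anterior], [-continuant], [-distributed], [-labial], [+coronal], [-strident]. No other two segments in the inventory coincide on all 7 features. (They do differ in [sonorant], [voice] and [nasal], which are not among the given features.)

n, t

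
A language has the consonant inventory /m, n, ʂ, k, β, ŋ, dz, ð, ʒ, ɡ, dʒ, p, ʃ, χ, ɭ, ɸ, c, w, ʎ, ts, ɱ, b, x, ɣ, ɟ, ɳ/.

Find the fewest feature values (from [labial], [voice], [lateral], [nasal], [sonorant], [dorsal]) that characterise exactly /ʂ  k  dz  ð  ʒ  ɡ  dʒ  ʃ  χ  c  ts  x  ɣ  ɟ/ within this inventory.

[−sonorant, −labial]

/ʂ, k, dz, ð, ʒ, ɡ, dʒ, ʃ, χ, c, ts, x, ɣ, ɟ/ are all [−sonorant], [−labial], and no other segment in the inventory matches both values. Dropping any one of them over-generates: [−labial] alone would also admit /n, ŋ, ɭ, ʎ, …/; [−sonorant] alone would also admit /β, p, ɸ, b/. No other single listed feature picks out exactly this set either, so fewer than two features will not do.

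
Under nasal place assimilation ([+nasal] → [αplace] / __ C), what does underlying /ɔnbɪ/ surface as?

The only nasal preceding a consonant is /n/ before /b/. /b/ is [+labial], so /n/ → /m/, giving [ɔmbɪ].

[ɔmbɪ]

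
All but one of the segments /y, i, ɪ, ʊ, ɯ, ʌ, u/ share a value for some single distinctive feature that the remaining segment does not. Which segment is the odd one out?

[high] groups all but one: /u, ɯ, y, ɪ, i, ʊ/ share [+high] while /ʌ/ (mid back unrounded lax vowel) alone is [-high]. Removing any other segment would not leave a single-feature class that excludes it.

ʌ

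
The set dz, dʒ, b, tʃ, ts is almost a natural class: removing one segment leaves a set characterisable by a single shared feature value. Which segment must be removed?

[delayed release] (equivalently [strident], [labial], [coronal]) groups all but one: /tʃ, dz, dʒ, ts/ share [+delayed release] while /b/ (voiced bilabial stop) alone is [-delayed release]. Removing any other segment would not leave a single-feature class that excludes it.

b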